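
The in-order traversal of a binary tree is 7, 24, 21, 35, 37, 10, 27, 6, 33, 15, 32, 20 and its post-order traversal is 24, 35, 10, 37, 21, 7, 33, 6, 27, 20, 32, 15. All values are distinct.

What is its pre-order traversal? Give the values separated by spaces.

The last element of post-order is the root; it splits in-order into left and right subtrees.
Root 15: left subtree has 9 nodes {7, 24, 21, 35, 37, 10, 27, 6, 33}, right has 2 {32, 20}.
  Root 27: left subtree has 6 nodes {7, 24, 21, 35, 37, 10}, right has 2 {6, 33}.
    Root 7: left subtree has 0 nodes { }, right has 5 {24, 21, 35, 37, 10}.
      Root 21: left subtree has 1 node {24}, right has 3 {35, 37, 10}.
        Root 37: left subtree has 1 node {35}, right has 1 {10}.
    Root 6: left subtree has 0 nodes { }, right has 1 {33}.
  Root 32: left subtree has 0 nodes { }, right has 1 {20}.

15 27 7 21 24 37 35 10 6 33 32 20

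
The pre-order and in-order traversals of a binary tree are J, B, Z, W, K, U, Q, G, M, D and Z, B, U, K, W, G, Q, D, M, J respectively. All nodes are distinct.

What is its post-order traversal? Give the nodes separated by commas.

Z, U, K, G, D, M, Q, W, B, J

The first element of pre-order is the root; it splits in-order into left and right subtrees.
Root J: left subtree has 9 nodes {Z, B, U, K, W, G, Q, D, M}, right has 0 { }.
  Root B: left subtree has 1 node {Z}, right has 7 {U, K, W, G, Q, D, M}.
    Root W: left subtree has 2 nodes {U, K}, right has 4 {G, Q, D, M}.
      Root K: left subtree has 1 node {U}, right has 0 { }.
      Root Q: left subtree has 1 node {G}, right has 2 {D, M}.
        Root M: left subtree has 1 node {D}, right has 0 { }.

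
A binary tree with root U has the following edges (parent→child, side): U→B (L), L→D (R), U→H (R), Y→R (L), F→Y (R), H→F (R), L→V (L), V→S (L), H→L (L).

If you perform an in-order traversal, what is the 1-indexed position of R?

In-order visits the left subtree, then the node, then the right subtree.
At U: go left to B.
  B is a leaf — visit B.
Visit U.
At U: go right to H.
  At H: go left to L.
    At L: go left to V.
      At V: go left to S.
        S is a leaf — visit S.
      Visit V.
      At V: no right child.
    Visit L.
    At L: go right to D.
      D is a leaf — visit D.
  Visit H.
  At H: go right to F.
    At F: no left child.
    Visit F.
    At F: go right to Y.
      At Y: go left to R.
        R is a leaf — visit R.
      Visit Y.
      At Y: no right child.
Full in-order sequence: B, U, S, V, L, D, H, F, R, Y.

9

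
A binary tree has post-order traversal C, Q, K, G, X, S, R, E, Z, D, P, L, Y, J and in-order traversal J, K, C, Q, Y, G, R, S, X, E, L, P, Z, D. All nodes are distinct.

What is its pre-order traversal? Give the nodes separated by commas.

The last element of post-order is the root; it splits in-order into left and right subtrees.
Root J: left subtree has 0 nodes { }, right has 13 {K, C, Q, Y, G, R, S, X, E, L, P, Z, D}.
  Root Y: left subtree has 3 nodes {K, C, Q}, right has 9 {G, R, S, X, E, L, P, Z, D}.
    Root K: left subtree has 0 nodes { }, right has 2 {C, Q}.
      Root Q: left subtree has 1 node {C}, right has 0 { }.
    Root L: left subtree has 5 nodes {G, R, S, X, E}, right has 3 {P, Z, D}.
      Root E: left subtree has 4 nodes {G, R, S, X}, right has 0 { }.
        Root R: left subtree has 1 node {G}, right has 2 {S, X}.
          Root S: left subtree has 0 nodes { }, right has 1 {X}.
      Root P: left subtree has 0 nodes { }, right has 2 {Z, D}.
        Root D: left subtree has 1 node {Z}, right has 0 { }.

J, Y, K, Q, C, L, E, R, G, S, X, P, D, Z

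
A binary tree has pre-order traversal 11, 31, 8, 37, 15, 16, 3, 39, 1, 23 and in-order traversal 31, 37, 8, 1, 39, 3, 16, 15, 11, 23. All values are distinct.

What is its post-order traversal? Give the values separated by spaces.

The first element of pre-order is the root; it splits in-order into left and right subtrees.
Root 11: left subtree has 8 nodes {31, 37, 8, 1, 39, 3, 16, 15}, right has 1 {23}.
  Root 31: left subtree has 0 nodes { }, right has 7 {37, 8, 1, 39, 3, 16, 15}.
    Root 8: left subtree has 1 node {37}, right has 5 {1, 39, 3, 16, 15}.
      Root 15: left subtree has 4 nodes {1, 39, 3, 16}, right has 0 { }.
        Root 16: left subtree has 3 nodes {1, 39, 3}, right has 0 { }.
          Root 3: left subtree has 2 nodes {1, 39}, right has 0 { }.
            Root 39: left subtree has 1 node {1}, right has 0 { }.

37 1 39 3 16 15 8 31 23 11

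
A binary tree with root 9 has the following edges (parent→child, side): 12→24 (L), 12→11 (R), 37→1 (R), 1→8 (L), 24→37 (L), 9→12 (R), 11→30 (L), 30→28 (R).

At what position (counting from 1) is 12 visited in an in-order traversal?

6

In-order visits the left subtree, then the node, then the right subtree.
At 9: no left child.
Visit 9.
At 9: go right to 12.
  At 12: go left to 24.
    At 24: go left to 37.
      At 37: no left child.
      Visit 37.
      At 37: go right to 1.
        At 1: go left to 8.
          8 is a leaf — visit 8.
        Visit 1.
        At 1: no right child.
    Visit 24.
    At 24: no right child.
  Visit 12.
  At 12: go right to 11.
    At 11: go left to 30.
      At 30: no left child.
      Visit 30.
      At 30: go right to 28.
        28 is a leaf — visit 28.
    Visit 11.
    At 11: no right child.
Full in-order sequence: 9, 37, 8, 1, 24, 12, 30, 28, 11.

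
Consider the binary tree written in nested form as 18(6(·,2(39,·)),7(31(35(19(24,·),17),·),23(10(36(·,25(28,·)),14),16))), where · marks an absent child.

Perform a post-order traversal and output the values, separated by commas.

39, 2, 6, 24, 19, 17, 35, 31, 28, 25, 36, 14, 10, 16, 23, 7, 18

Post-order visits the left subtree, then the right subtree, then the node.
At 18: go left to 6.
  At 6: no left child.
  At 6: go right to 2.
    At 2: go left to 39.
      39 is a leaf — visit 39.
    At 2: no right child.
    Visit 2.
  Visit 6.
At 18: go right to 7.
  At 7: go left to 31.
    At 31: go left to 35.
      At 35: go left to 19.
        At 19: go left to 24.
          24 is a leaf — visit 24.
        At 19: no right child.
        Visit 19.
      At 35: go right to 17.
        17 is a leaf — visit 17.
      Visit 35.
    At 31: no right child.
    Visit 31.
  At 7: go right to 23.
    At 23: go left to 10.
      At 10: go left to 36.
        At 36: no left child.
        At 36: go right to 25.
          At 25: go left to 28.
            28 is a leaf — visit 28.
          At 25: no right child.
          Visit 25.
        Visit 36.
      At 10: go right to 14.
        14 is a leaf — visit 14.
      Visit 10.
    At 23: go right to 16.
      16 is a leaf — visit 16.
    Visit 23.
  Visit 7.
Visit 18.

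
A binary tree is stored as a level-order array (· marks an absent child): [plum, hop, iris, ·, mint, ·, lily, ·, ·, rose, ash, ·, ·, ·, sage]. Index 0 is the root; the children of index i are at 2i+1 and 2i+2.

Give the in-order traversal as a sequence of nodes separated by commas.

In-order visits the left subtree, then the node, then the right subtree.
At plum: go left to hop.
  At hop: no left child.
  Visit hop.
  At hop: go right to mint.
    At mint: go left to rose.
      rose is a leaf — visit rose.
    Visit mint.
    At mint: go right to ash.
      ash is a leaf — visit ash.
Visit plum.
At plum: go right to iris.
  At iris: no left child.
  Visit iris.
  At iris: go right to lily.
    At lily: no left child.
    Visit lily.
    At lily: go right to sage.
      sage is a leaf — visit sage.

hop, rose, mint, ash, plum, iris, lily, sage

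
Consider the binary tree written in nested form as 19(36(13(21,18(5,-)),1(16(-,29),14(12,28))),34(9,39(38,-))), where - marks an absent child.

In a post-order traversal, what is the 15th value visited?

Post-order visits the left subtree, then the right subtree, then the node.
At 19: go left to 36.
  At 36: go left to 13.
    At 13: go left to 21.
      21 is a leaf — visit 21.
    At 13: go right to 18.
      At 18: go left to 5.
        5 is a leaf — visit 5.
      At 18: no right child.
      Visit 18.
    Visit 13.
  At 36: go right to 1.
    At 1: go left to 16.
      At 16: no left child.
      At 16: go right to 29.
        29 is a leaf — visit 29.
      Visit 16.
    At 1: go right to 14.
      At 14: go left to 12.
        12 is a leaf — visit 12.
      At 14: go right to 28.
        28 is a leaf — visit 28.
      Visit 14.
    Visit 1.
  Visit 36.
At 19: go right to 34.
  At 34: go left to 9.
    9 is a leaf — visit 9.
  At 34: go right to 39.
    At 39: go left to 38.
      38 is a leaf — visit 38.
    At 39: no right child.
    Visit 39.
  Visit 34.
Visit 19.
Full post-order sequence: 21, 5, 18, 13, 29, 16, 12, 28, 14, 1, 36, 9, 38, 39, 34, 19.

34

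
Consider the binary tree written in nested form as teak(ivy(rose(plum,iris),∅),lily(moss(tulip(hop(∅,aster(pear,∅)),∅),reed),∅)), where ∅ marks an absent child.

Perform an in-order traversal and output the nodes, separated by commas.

In-order visits the left subtree, then the node, then the right subtree.
At teak: go left to ivy.
  At ivy: go left to rose.
    At rose: go left to plum.
      plum is a leaf — visit plum.
    Visit rose.
    At rose: go right to iris.
      iris is a leaf — visit iris.
  Visit ivy.
  At ivy: no right child.
Visit teak.
At teak: go right to lily.
  At lily: go left to moss.
    At moss: go left to tulip.
      At tulip: go left to hop.
        At hop: no left child.
        Visit hop.
        At hop: go right to aster.
          At aster: go left to pear.
            pear is a leaf — visit pear.
          Visit aster.
          At aster: no right child.
      Visit tulip.
      At tulip: no right child.
    Visit moss.
    At moss: go right to reed.
      reed is a leaf — visit reed.
  Visit lily.
  At lily: no right child.

plum, rose, iris, ivy, teak, hop, pear, aster, tulip, moss, reed, lily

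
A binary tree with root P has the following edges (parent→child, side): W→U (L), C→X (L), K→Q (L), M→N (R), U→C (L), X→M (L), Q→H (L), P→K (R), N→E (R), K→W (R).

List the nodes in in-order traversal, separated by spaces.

In-order visits the left subtree, then the node, then the right subtree.
At P: no left child.
Visit P.
At P: go right to K.
  At K: go left to Q.
    At Q: go left to H.
      H is a leaf — visit H.
    Visit Q.
    At Q: no right child.
  Visit K.
  At K: go right to W.
    At W: go left to U.
      At U: go left to C.
        At C: go left to X.
          At X: go left to M.
            At M: no left child.
            Visit M.
            At M: go right to N.
              At N: no left child.
              Visit N.
              At N: go right to E.
                E is a leaf — visit E.
          Visit X.
          At X: no right child.
        Visit C.
        At C: no right child.
      Visit U.
      At U: no right child.
    Visit W.
    At W: no right child.

P H Q K M N E X C U W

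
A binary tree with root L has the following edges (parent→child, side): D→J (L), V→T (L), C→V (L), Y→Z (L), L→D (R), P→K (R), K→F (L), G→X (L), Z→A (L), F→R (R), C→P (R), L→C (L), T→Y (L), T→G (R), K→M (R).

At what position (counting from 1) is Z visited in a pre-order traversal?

Pre-order visits the node, then its left subtree, then its right subtree.
Visit L.
At L: go left to C.
  Visit C.
  At C: go left to V.
    Visit V.
    At V: go left to T.
      Visit T.
      At T: go left to Y.
        Visit Y.
        At Y: go left to Z.
          Visit Z.
          At Z: go left to A.
            A is a leaf — visit A.
          At Z: no right child.
        At Y: no right child.
      At T: go right to G.
        Visit G.
        At G: go left to X.
          X is a leaf — visit X.
        At G: no right child.
    At V: no right child.
  At C: go right to P.
    Visit P.
    At P: no left child.
    At P: go right to K.
      Visit K.
      At K: go left to F.
        Visit F.
        At F: no left child.
        At F: go right to R.
          R is a leaf — visit R.
      At K: go right to M.
        M is a leaf — visit M.
At L: go right to D.
  Visit D.
  At D: go left to J.
    J is a leaf — visit J.
  At D: no right child.
Full pre-order sequence: L, C, V, T, Y, Z, A, G, X, P, K, F, R, M, D, J.

6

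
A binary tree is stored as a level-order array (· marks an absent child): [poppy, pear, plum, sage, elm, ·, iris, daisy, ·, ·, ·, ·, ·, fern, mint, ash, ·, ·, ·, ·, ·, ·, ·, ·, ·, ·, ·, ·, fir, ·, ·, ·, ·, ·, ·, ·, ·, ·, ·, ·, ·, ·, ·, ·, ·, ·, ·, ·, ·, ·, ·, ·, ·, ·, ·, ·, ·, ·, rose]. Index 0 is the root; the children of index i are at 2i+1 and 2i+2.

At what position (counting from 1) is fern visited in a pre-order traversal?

Pre-order visits the node, then its left subtree, then its right subtree.
Visit poppy.
At poppy: go left to pear.
  Visit pear.
  At pear: go left to sage.
    Visit sage.
    At sage: go left to daisy.
      Visit daisy.
      At daisy: go left to ash.
        ash is a leaf — visit ash.
      At daisy: no right child.
    At sage: no right child.
  At pear: go right to elm.
    elm is a leaf — visit elm.
At poppy: go right to plum.
  Visit plum.
  At plum: no left child.
  At plum: go right to iris.
    Visit iris.
    At iris: go left to fern.
      Visit fern.
      At fern: no left child.
      At fern: go right to fir.
        Visit fir.
        At fir: no left child.
        At fir: go right to rose.
          rose is a leaf — visit rose.
    At iris: go right to mint.
      mint is a leaf — visit mint.
Full pre-order sequence: poppy, pear, sage, daisy, ash, elm, plum, iris, fern, fir, rose, mint.

9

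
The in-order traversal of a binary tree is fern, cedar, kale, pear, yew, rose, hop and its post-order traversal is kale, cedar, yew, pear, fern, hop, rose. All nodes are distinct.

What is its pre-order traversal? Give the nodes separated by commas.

rose, fern, pear, cedar, kale, yew, hop

The last element of post-order is the root; it splits in-order into left and right subtrees.
Root rose: left subtree has 5 nodes {fern, cedar, kale, pear, yew}, right has 1 {hop}.
  Root fern: left subtree has 0 nodes { }, right has 4 {cedar, kale, pear, yew}.
    Root pear: left subtree has 2 nodes {cedar, kale}, right has 1 {yew}.
      Root cedar: left subtree has 0 nodes { }, right has 1 {kale}.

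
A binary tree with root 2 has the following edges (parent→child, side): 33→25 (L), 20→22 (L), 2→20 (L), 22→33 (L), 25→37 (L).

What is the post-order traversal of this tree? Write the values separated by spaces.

37 25 33 22 20 2

Post-order visits the left subtree, then the right subtree, then the node.
At 2: go left to 20.
  At 20: go left to 22.
    At 22: go left to 33.
      At 33: go left to 25.
        At 25: go left to 37.
          37 is a leaf — visit 37.
        At 25: no right child.
        Visit 25.
      At 33: no right child.
      Visit 33.
    At 22: no right child.
    Visit 22.
  At 20: no right child.
  Visit 20.
At 2: no right child.
Visit 2.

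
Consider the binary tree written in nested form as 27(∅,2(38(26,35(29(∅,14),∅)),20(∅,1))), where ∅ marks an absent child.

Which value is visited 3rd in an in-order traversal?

In-order visits the left subtree, then the node, then the right subtree.
At 27: no left child.
Visit 27.
At 27: go right to 2.
  At 2: go left to 38.
    At 38: go left to 26.
      26 is a leaf — visit 26.
    Visit 38.
    At 38: go right to 35.
      At 35: go left to 29.
        At 29: no left child.
        Visit 29.
        At 29: go right to 14.
          14 is a leaf — visit 14.
      Visit 35.
      At 35: no right child.
  Visit 2.
  At 2: go right to 20.
    At 20: no left child.
    Visit 20.
    At 20: go right to 1.
      1 is a leaf — visit 1.
Full in-order sequence: 27, 26, 38, 29, 14, 35, 2, 20, 1.

38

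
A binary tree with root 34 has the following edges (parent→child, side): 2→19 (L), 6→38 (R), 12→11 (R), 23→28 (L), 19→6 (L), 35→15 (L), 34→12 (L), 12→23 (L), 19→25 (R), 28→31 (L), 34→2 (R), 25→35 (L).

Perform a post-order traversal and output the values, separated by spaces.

31 28 23 11 12 38 6 15 35 25 19 2 34

Post-order visits the left subtree, then the right subtree, then the node.
At 34: go left to 12.
  At 12: go left to 23.
    At 23: go left to 28.
      At 28: go left to 31.
        31 is a leaf — visit 31.
      At 28: no right child.
      Visit 28.
    At 23: no right child.
    Visit 23.
  At 12: go right to 11.
    11 is a leaf — visit 11.
  Visit 12.
At 34: go right to 2.
  At 2: go left to 19.
    At 19: go left to 6.
      At 6: no left child.
      At 6: go right to 38.
        38 is a leaf — visit 38.
      Visit 6.
    At 19: go right to 25.
      At 25: go left to 35.
        At 35: go left to 15.
          15 is a leaf — visit 15.
        At 35: no right child.
        Visit 35.
      At 25: no right child.
      Visit 25.
    Visit 19.
  At 2: no right child.
  Visit 2.
Visit 34.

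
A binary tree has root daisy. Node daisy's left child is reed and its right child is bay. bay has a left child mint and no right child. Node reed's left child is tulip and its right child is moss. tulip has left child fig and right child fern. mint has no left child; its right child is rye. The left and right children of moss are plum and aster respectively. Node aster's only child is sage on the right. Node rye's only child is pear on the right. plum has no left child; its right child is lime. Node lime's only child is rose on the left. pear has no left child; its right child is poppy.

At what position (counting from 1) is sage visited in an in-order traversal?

In-order visits the left subtree, then the node, then the right subtree.
At daisy: go left to reed.
  At reed: go left to tulip.
    At tulip: go left to fig.
      fig is a leaf — visit fig.
    Visit tulip.
    At tulip: go right to fern.
      fern is a leaf — visit fern.
  Visit reed.
  At reed: go right to moss.
    At moss: go left to plum.
      At plum: no left child.
      Visit plum.
      At plum: go right to lime.
        At lime: go left to rose.
          rose is a leaf — visit rose.
        Visit lime.
        At lime: no right child.
    Visit moss.
    At moss: go right to aster.
      At aster: no left child.
      Visit aster.
      At aster: go right to sage.
        sage is a leaf — visit sage.
Visit daisy.
At daisy: go right to bay.
  At bay: go left to mint.
    At mint: no left child.
    Visit mint.
    At mint: go right to rye.
      At rye: no left child.
      Visit rye.
      At rye: go right to pear.
        At pear: no left child.
        Visit pear.
        At pear: go right to poppy.
          poppy is a leaf — visit poppy.
  Visit bay.
  At bay: no right child.
Full in-order sequence: fig, tulip, fern, reed, plum, rose, lime, moss, aster, sage, daisy, mint, rye, pear, poppy, bay.

10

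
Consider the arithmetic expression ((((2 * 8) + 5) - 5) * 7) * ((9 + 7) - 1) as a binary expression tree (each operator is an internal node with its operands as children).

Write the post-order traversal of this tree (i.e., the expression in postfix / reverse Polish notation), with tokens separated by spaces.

2 8 * 5 + 5 - 7 * 9 7 + 1 - *

Post-order on an expression tree gives postfix notation: for each operator, emit left operand, right operand, then the operator.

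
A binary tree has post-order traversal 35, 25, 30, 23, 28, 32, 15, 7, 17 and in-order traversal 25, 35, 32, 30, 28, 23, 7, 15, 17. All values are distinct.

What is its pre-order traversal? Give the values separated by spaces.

The last element of post-order is the root; it splits in-order into left and right subtrees.
Root 17: left subtree has 8 nodes {25, 35, 32, 30, 28, 23, 7, 15}, right has 0 { }.
  Root 7: left subtree has 6 nodes {25, 35, 32, 30, 28, 23}, right has 1 {15}.
    Root 32: left subtree has 2 nodes {25, 35}, right has 3 {30, 28, 23}.
      Root 25: left subtree has 0 nodes { }, right has 1 {35}.
      Root 28: left subtree has 1 node {30}, right has 1 {23}.

17 7 32 25 35 28 30 23 15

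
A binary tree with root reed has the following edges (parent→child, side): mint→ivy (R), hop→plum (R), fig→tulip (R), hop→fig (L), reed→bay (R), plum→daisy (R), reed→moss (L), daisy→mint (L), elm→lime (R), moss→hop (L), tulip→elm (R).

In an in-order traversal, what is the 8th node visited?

In-order visits the left subtree, then the node, then the right subtree.
At reed: go left to moss.
  At moss: go left to hop.
    At hop: go left to fig.
      At fig: no left child.
      Visit fig.
      At fig: go right to tulip.
        At tulip: no left child.
        Visit tulip.
        At tulip: go right to elm.
          At elm: no left child.
          Visit elm.
          At elm: go right to lime.
            lime is a leaf — visit lime.
    Visit hop.
    At hop: go right to plum.
      At plum: no left child.
      Visit plum.
      At plum: go right to daisy.
        At daisy: go left to mint.
          At mint: no left child.
          Visit mint.
          At mint: go right to ivy.
            ivy is a leaf — visit ivy.
        Visit daisy.
        At daisy: no right child.
  Visit moss.
  At moss: no right child.
Visit reed.
At reed: go right to bay.
  bay is a leaf — visit bay.
Full in-order sequence: fig, tulip, elm, lime, hop, plum, mint, ivy, daisy, moss, reed, bay.

ivy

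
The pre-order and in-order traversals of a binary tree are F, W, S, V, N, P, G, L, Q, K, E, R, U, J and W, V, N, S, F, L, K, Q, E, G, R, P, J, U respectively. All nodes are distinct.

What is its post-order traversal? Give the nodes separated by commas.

N, V, S, W, K, E, Q, L, R, G, J, U, P, F

The first element of pre-order is the root; it splits in-order into left and right subtrees.
Root F: left subtree has 4 nodes {W, V, N, S}, right has 9 {L, K, Q, E, G, R, P, J, U}.
  Root W: left subtree has 0 nodes { }, right has 3 {V, N, S}.
    Root S: left subtree has 2 nodes {V, N}, right has 0 { }.
      Root V: left subtree has 0 nodes { }, right has 1 {N}.
  Root P: left subtree has 6 nodes {L, K, Q, E, G, R}, right has 2 {J, U}.
    Root G: left subtree has 4 nodes {L, K, Q, E}, right has 1 {R}.
      Root L: left subtree has 0 nodes { }, right has 3 {K, Q, E}.
        Root Q: left subtree has 1 node {K}, right has 1 {E}.
    Root U: left subtree has 1 node {J}, right has 0 { }.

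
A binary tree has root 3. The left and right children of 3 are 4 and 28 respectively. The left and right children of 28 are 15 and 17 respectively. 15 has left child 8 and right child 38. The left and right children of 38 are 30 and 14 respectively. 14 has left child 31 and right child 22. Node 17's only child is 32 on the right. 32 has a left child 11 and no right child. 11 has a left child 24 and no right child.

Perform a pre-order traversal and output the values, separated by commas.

3, 4, 28, 15, 8, 38, 30, 14, 31, 22, 17, 32, 11, 24

Pre-order visits the node, then its left subtree, then its right subtree.
Visit 3.
At 3: go left to 4.
  4 is a leaf — visit 4.
At 3: go right to 28.
  Visit 28.
  At 28: go left to 15.
    Visit 15.
    At 15: go left to 8.
      8 is a leaf — visit 8.
    At 15: go right to 38.
      Visit 38.
      At 38: go left to 30.
        30 is a leaf — visit 30.
      At 38: go right to 14.
        Visit 14.
        At 14: go left to 31.
          31 is a leaf — visit 31.
        At 14: go right to 22.
          22 is a leaf — visit 22.
  At 28: go right to 17.
    Visit 17.
    At 17: no left child.
    At 17: go right to 32.
      Visit 32.
      At 32: go left to 11.
        Visit 11.
        At 11: go left to 24.
          24 is a leaf — visit 24.
        At 11: no right child.
      At 32: no right child.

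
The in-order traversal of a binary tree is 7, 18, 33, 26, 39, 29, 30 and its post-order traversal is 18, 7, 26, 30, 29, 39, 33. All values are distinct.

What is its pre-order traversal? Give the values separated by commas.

33, 7, 18, 39, 26, 29, 30

The last element of post-order is the root; it splits in-order into left and right subtrees.
Root 33: left subtree has 2 nodes {7, 18}, right has 4 {26, 39, 29, 30}.
  Root 7: left subtree has 0 nodes { }, right has 1 {18}.
  Root 39: left subtree has 1 node {26}, right has 2 {29, 30}.
    Root 29: left subtree has 0 nodes { }, right has 1 {30}.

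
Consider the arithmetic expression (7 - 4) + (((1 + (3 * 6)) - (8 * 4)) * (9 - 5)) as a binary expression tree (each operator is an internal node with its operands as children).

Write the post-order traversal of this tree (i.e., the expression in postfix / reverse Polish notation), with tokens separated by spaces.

Post-order on an expression tree gives postfix notation: for each operator, emit left operand, right operand, then the operator.

7 4 - 1 3 6 * + 8 4 * - 9 5 - * +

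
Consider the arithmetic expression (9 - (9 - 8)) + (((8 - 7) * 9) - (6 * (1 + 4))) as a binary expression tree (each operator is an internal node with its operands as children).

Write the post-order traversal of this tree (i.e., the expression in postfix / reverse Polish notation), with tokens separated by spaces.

Post-order on an expression tree gives postfix notation: for each operator, emit left operand, right operand, then the operator.

9 9 8 - - 8 7 - 9 * 6 1 4 + * - +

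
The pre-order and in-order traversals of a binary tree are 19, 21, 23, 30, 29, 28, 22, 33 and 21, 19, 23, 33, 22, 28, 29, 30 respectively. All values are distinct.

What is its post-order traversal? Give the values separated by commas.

21, 33, 22, 28, 29, 30, 23, 19

The first element of pre-order is the root; it splits in-order into left and right subtrees.
Root 19: left subtree has 1 node {21}, right has 6 {23, 33, 22, 28, 29, 30}.
  Root 23: left subtree has 0 nodes { }, right has 5 {33, 22, 28, 29, 30}.
    Root 30: left subtree has 4 nodes {33, 22, 28, 29}, right has 0 { }.
      Root 29: left subtree has 3 nodes {33, 22, 28}, right has 0 { }.
        Root 28: left subtree has 2 nodes {33, 22}, right has 0 { }.
          Root 22: left subtree has 1 node {33}, right has 0 { }.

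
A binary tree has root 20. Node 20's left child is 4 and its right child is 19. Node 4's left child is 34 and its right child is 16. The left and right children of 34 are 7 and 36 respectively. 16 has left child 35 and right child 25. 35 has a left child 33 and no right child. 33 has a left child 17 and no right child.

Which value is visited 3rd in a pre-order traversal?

Pre-order visits the node, then its left subtree, then its right subtree.
Visit 20.
At 20: go left to 4.
  Visit 4.
  At 4: go left to 34.
    Visit 34.
    At 34: go left to 7.
      7 is a leaf — visit 7.
    At 34: go right to 36.
      36 is a leaf — visit 36.
  At 4: go right to 16.
    Visit 16.
    At 16: go left to 35.
      Visit 35.
      At 35: go left to 33.
        Visit 33.
        At 33: go left to 17.
          17 is a leaf — visit 17.
        At 33: no right child.
      At 35: no right child.
    At 16: go right to 25.
      25 is a leaf — visit 25.
At 20: go right to 19.
  19 is a leaf — visit 19.
Full pre-order sequence: 20, 4, 34, 7, 36, 16, 35, 33, 17, 25, 19.

34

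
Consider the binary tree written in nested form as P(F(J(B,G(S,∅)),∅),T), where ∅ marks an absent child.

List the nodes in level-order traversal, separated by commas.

Level-order visits nodes level by level from the root, left to right within each level.
Level 0: P
Level 1: F, T
Level 2: J
Level 3: B, G
Level 4: S

P, F, T, J, B, G, S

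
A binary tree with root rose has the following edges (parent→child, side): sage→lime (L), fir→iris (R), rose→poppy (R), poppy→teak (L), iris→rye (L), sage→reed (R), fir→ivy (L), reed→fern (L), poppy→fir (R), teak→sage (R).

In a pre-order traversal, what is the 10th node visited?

Pre-order visits the node, then its left subtree, then its right subtree.
Visit rose.
At rose: no left child.
At rose: go right to poppy.
  Visit poppy.
  At poppy: go left to teak.
    Visit teak.
    At teak: no left child.
    At teak: go right to sage.
      Visit sage.
      At sage: go left to lime.
        lime is a leaf — visit lime.
      At sage: go right to reed.
        Visit reed.
        At reed: go left to fern.
          fern is a leaf — visit fern.
        At reed: no right child.
  At poppy: go right to fir.
    Visit fir.
    At fir: go left to ivy.
      ivy is a leaf — visit ivy.
    At fir: go right to iris.
      Visit iris.
      At iris: go left to rye.
        rye is a leaf — visit rye.
      At iris: no right child.
Full pre-order sequence: rose, poppy, teak, sage, lime, reed, fern, fir, ivy, iris, rye.

iris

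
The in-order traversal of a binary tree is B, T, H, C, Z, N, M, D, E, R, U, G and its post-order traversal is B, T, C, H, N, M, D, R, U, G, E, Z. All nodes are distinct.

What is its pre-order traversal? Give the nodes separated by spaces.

Z H T B C E D M N G U R

The last element of post-order is the root; it splits in-order into left and right subtrees.
Root Z: left subtree has 4 nodes {B, T, H, C}, right has 7 {N, M, D, E, R, U, G}.
  Root H: left subtree has 2 nodes {B, T}, right has 1 {C}.
    Root T: left subtree has 1 node {B}, right has 0 { }.
  Root E: left subtree has 3 nodes {N, M, D}, right has 3 {R, U, G}.
    Root D: left subtree has 2 nodes {N, M}, right has 0 { }.
      Root M: left subtree has 1 node {N}, right has 0 { }.
    Root G: left subtree has 2 nodes {R, U}, right has 0 { }.
      Root U: left subtree has 1 node {R}, right has 0 { }.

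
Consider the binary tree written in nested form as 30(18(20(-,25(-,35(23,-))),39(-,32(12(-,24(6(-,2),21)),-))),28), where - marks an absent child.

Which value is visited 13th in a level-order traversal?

Level-order visits nodes level by level from the root, left to right within each level.
Level 0: 30
Level 1: 18, 28
Level 2: 20, 39
Level 3: 25, 32
Level 4: 35, 12
Level 5: 23, 24
Level 6: 6, 21
Level 7: 2
Full level-order sequence: 30, 18, 28, 20, 39, 25, 32, 35, 12, 23, 24, 6, 21, 2.

21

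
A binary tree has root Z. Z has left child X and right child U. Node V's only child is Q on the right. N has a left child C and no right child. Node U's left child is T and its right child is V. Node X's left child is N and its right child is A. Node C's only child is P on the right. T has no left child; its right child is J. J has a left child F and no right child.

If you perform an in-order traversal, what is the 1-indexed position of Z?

6

In-order visits the left subtree, then the node, then the right subtree.
At Z: go left to X.
  At X: go left to N.
    At N: go left to C.
      At C: no left child.
      Visit C.
      At C: go right to P.
        P is a leaf — visit P.
    Visit N.
    At N: no right child.
  Visit X.
  At X: go right to A.
    A is a leaf — visit A.
Visit Z.
At Z: go right to U.
  At U: go left to T.
    At T: no left child.
    Visit T.
    At T: go right to J.
      At J: go left to F.
        F is a leaf — visit F.
      Visit J.
      At J: no right child.
  Visit U.
  At U: go right to V.
    At V: no left child.
    Visit V.
    At V: go right to Q.
      Q is a leaf — visit Q.
Full in-order sequence: C, P, N, X, A, Z, T, F, J, U, V, Q.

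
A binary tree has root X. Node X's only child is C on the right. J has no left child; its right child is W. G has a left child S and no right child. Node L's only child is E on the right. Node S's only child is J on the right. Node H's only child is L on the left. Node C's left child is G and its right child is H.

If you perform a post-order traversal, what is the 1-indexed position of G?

Post-order visits the left subtree, then the right subtree, then the node.
At X: no left child.
At X: go right to C.
  At C: go left to G.
    At G: go left to S.
      At S: no left child.
      At S: go right to J.
        At J: no left child.
        At J: go right to W.
          W is a leaf — visit W.
        Visit J.
      Visit S.
    At G: no right child.
    Visit G.
  At C: go right to H.
    At H: go left to L.
      At L: no left child.
      At L: go right to E.
        E is a leaf — visit E.
      Visit L.
    At H: no right child.
    Visit H.
  Visit C.
Visit X.
Full post-order sequence: W, J, S, G, E, L, H, C, X.

4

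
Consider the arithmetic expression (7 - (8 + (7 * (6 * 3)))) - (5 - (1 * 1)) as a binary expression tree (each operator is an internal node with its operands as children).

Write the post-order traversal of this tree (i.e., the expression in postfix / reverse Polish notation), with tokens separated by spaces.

Post-order on an expression tree gives postfix notation: for each operator, emit left operand, right operand, then the operator.

7 8 7 6 3 * * + - 5 1 1 * - -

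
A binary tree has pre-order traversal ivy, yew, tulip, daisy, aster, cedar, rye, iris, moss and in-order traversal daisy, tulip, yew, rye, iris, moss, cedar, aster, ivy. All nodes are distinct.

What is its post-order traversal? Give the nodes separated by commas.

daisy, tulip, moss, iris, rye, cedar, aster, yew, ivy

The first element of pre-order is the root; it splits in-order into left and right subtrees.
Root ivy: left subtree has 8 nodes {daisy, tulip, yew, rye, iris, moss, cedar, aster}, right has 0 { }.
  Root yew: left subtree has 2 nodes {daisy, tulip}, right has 5 {rye, iris, moss, cedar, aster}.
    Root tulip: left subtree has 1 node {daisy}, right has 0 { }.
    Root aster: left subtree has 4 nodes {rye, iris, moss, cedar}, right has 0 { }.
      Root cedar: left subtree has 3 nodes {rye, iris, moss}, right has 0 { }.
        Root rye: left subtree has 0 nodes { }, right has 2 {iris, moss}.
          Root iris: left subtree has 0 nodes { }, right has 1 {moss}.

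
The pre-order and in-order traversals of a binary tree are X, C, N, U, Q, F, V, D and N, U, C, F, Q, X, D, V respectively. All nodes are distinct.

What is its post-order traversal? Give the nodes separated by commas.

U, N, F, Q, C, D, V, X

The first element of pre-order is the root; it splits in-order into left and right subtrees.
Root X: left subtree has 5 nodes {N, U, C, F, Q}, right has 2 {D, V}.
  Root C: left subtree has 2 nodes {N, U}, right has 2 {F, Q}.
    Root N: left subtree has 0 nodes { }, right has 1 {U}.
    Root Q: left subtree has 1 node {F}, right has 0 { }.
  Root V: left subtree has 1 node {D}, right has 0 { }.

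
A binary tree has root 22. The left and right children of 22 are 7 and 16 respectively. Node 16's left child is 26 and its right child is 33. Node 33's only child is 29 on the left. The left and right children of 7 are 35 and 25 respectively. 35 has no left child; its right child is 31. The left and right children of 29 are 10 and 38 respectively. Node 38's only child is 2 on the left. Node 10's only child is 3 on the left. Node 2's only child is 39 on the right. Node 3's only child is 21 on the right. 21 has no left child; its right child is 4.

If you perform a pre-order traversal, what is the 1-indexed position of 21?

12

Pre-order visits the node, then its left subtree, then its right subtree.
Visit 22.
At 22: go left to 7.
  Visit 7.
  At 7: go left to 35.
    Visit 35.
    At 35: no left child.
    At 35: go right to 31.
      31 is a leaf — visit 31.
  At 7: go right to 25.
    25 is a leaf — visit 25.
At 22: go right to 16.
  Visit 16.
  At 16: go left to 26.
    26 is a leaf — visit 26.
  At 16: go right to 33.
    Visit 33.
    At 33: go left to 29.
      Visit 29.
      At 29: go left to 10.
        Visit 10.
        At 10: go left to 3.
          Visit 3.
          At 3: no left child.
          At 3: go right to 21.
            Visit 21.
            At 21: no left child.
            At 21: go right to 4.
              4 is a leaf — visit 4.
        At 10: no right child.
      At 29: go right to 38.
        Visit 38.
        At 38: go left to 2.
          Visit 2.
          At 2: no left child.
          At 2: go right to 39.
            39 is a leaf — visit 39.
        At 38: no right child.
    At 33: no right child.
Full pre-order sequence: 22, 7, 35, 31, 25, 16, 26, 33, 29, 10, 3, 21, 4, 38, 2, 39.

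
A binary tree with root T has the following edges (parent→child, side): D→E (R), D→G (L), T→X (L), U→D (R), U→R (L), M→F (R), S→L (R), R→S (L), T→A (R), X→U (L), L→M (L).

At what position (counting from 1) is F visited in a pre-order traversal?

Pre-order visits the node, then its left subtree, then its right subtree.
Visit T.
At T: go left to X.
  Visit X.
  At X: go left to U.
    Visit U.
    At U: go left to R.
      Visit R.
      At R: go left to S.
        Visit S.
        At S: no left child.
        At S: go right to L.
          Visit L.
          At L: go left to M.
            Visit M.
            At M: no left child.
            At M: go right to F.
              F is a leaf — visit F.
          At L: no right child.
      At R: no right child.
    At U: go right to D.
      Visit D.
      At D: go left to G.
        G is a leaf — visit G.
      At D: go right to E.
        E is a leaf — visit E.
  At X: no right child.
At T: go right to A.
  A is a leaf — visit A.
Full pre-order sequence: T, X, U, R, S, L, M, F, D, G, E, A.

8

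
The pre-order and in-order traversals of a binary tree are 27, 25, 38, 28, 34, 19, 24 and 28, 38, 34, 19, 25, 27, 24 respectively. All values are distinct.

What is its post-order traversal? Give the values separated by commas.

28, 19, 34, 38, 25, 24, 27

The first element of pre-order is the root; it splits in-order into left and right subtrees.
Root 27: left subtree has 5 nodes {28, 38, 34, 19, 25}, right has 1 {24}.
  Root 25: left subtree has 4 nodes {28, 38, 34, 19}, right has 0 { }.
    Root 38: left subtree has 1 node {28}, right has 2 {34, 19}.
      Root 34: left subtree has 0 nodes { }, right has 1 {19}.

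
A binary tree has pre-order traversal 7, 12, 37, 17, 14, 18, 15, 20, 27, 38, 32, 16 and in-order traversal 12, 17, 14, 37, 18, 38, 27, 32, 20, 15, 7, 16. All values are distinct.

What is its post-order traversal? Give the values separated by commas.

The first element of pre-order is the root; it splits in-order into left and right subtrees.
Root 7: left subtree has 10 nodes {12, 17, 14, 37, 18, 38, 27, 32, 20, 15}, right has 1 {16}.
  Root 12: left subtree has 0 nodes { }, right has 9 {17, 14, 37, 18, 38, 27, 32, 20, 15}.
    Root 37: left subtree has 2 nodes {17, 14}, right has 6 {18, 38, 27, 32, 20, 15}.
      Root 17: left subtree has 0 nodes { }, right has 1 {14}.
      Root 18: left subtree has 0 nodes { }, right has 5 {38, 27, 32, 20, 15}.
        Root 15: left subtree has 4 nodes {38, 27, 32, 20}, right has 0 { }.
          Root 20: left subtree has 3 nodes {38, 27, 32}, right has 0 { }.
            Root 27: left subtree has 1 node {38}, right has 1 {32}.

14, 17, 38, 32, 27, 20, 15, 18, 37, 12, 16, 7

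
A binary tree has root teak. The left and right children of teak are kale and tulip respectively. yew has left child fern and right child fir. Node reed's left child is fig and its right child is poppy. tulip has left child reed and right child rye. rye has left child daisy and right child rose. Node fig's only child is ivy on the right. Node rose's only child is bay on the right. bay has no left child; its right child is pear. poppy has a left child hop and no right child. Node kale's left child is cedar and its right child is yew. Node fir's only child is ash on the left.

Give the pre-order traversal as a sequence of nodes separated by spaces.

Pre-order visits the node, then its left subtree, then its right subtree.
Visit teak.
At teak: go left to kale.
  Visit kale.
  At kale: go left to cedar.
    cedar is a leaf — visit cedar.
  At kale: go right to yew.
    Visit yew.
    At yew: go left to fern.
      fern is a leaf — visit fern.
    At yew: go right to fir.
      Visit fir.
      At fir: go left to ash.
        ash is a leaf — visit ash.
      At fir: no right child.
At teak: go right to tulip.
  Visit tulip.
  At tulip: go left to reed.
    Visit reed.
    At reed: go left to fig.
      Visit fig.
      At fig: no left child.
      At fig: go right to ivy.
        ivy is a leaf — visit ivy.
    At reed: go right to poppy.
      Visit poppy.
      At poppy: go left to hop.
        hop is a leaf — visit hop.
      At poppy: no right child.
  At tulip: go right to rye.
    Visit rye.
    At rye: go left to daisy.
      daisy is a leaf — visit daisy.
    At rye: go right to rose.
      Visit rose.
      At rose: no left child.
      At rose: go right to bay.
        Visit bay.
        At bay: no left child.
        At bay: go right to pear.
          pear is a leaf — visit pear.

teak kale cedar yew fern fir ash tulip reed fig ivy poppy hop rye daisy rose bay pear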